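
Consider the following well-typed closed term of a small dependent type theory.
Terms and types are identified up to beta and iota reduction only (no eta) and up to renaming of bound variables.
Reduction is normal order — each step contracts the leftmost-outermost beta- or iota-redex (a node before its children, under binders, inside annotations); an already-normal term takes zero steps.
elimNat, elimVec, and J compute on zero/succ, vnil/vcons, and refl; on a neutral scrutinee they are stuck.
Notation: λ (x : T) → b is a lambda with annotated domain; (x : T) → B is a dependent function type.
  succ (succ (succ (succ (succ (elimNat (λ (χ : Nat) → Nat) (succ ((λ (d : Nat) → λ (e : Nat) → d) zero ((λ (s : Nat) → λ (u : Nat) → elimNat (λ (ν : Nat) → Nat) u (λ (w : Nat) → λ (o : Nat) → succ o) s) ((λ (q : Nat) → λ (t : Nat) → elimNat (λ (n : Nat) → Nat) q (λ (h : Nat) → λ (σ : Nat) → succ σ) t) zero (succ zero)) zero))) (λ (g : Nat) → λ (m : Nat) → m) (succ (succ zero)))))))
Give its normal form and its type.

reduced normal form:
  succ (succ (succ (succ (succ (succ zero)))))
the term's type:
  Nat
observation: 9 normal-order steps separate the term from its normal form.


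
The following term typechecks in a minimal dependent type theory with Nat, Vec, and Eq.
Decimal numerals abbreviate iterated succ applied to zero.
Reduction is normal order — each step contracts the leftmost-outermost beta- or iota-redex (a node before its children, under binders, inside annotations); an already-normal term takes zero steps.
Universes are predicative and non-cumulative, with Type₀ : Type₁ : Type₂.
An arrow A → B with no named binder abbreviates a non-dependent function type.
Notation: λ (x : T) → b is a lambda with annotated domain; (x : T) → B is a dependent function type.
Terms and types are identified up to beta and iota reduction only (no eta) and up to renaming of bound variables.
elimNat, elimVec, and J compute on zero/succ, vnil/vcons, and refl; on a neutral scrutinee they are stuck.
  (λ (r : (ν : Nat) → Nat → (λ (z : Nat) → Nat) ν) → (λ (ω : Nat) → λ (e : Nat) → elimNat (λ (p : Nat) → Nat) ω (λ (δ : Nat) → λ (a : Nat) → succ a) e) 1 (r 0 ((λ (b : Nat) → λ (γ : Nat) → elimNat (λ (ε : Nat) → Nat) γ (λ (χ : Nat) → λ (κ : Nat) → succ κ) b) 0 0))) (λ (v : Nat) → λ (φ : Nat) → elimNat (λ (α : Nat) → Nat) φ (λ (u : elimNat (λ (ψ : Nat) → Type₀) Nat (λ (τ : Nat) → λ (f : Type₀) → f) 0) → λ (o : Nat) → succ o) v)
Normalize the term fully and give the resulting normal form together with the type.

reduced normal form:
  1
type:
  Nat
observation: reduction starts at a beta-redex, and 10 normal-order steps reach the normal form.


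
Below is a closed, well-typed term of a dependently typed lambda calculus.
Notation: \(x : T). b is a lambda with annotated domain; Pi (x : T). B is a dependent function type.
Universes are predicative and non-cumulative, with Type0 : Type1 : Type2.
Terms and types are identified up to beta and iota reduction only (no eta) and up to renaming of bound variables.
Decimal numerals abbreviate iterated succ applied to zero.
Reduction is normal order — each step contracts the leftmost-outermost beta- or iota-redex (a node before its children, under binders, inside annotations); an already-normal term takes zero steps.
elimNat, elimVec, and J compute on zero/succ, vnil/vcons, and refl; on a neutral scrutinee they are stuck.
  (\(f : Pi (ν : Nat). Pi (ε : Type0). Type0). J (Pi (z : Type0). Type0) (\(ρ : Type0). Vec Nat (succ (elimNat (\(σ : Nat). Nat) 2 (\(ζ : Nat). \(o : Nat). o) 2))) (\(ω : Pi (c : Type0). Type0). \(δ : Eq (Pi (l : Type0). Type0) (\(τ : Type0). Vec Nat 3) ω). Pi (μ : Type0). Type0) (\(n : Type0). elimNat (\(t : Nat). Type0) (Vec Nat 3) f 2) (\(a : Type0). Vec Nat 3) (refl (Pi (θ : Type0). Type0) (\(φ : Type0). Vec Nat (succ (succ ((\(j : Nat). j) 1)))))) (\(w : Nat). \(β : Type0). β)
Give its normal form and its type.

reduced normal form:
  \(f : Type0). Vec Nat 3
type:
  Pi (f : Type0). Type0
observation: 9 normal-order steps separate the term from its normal form.


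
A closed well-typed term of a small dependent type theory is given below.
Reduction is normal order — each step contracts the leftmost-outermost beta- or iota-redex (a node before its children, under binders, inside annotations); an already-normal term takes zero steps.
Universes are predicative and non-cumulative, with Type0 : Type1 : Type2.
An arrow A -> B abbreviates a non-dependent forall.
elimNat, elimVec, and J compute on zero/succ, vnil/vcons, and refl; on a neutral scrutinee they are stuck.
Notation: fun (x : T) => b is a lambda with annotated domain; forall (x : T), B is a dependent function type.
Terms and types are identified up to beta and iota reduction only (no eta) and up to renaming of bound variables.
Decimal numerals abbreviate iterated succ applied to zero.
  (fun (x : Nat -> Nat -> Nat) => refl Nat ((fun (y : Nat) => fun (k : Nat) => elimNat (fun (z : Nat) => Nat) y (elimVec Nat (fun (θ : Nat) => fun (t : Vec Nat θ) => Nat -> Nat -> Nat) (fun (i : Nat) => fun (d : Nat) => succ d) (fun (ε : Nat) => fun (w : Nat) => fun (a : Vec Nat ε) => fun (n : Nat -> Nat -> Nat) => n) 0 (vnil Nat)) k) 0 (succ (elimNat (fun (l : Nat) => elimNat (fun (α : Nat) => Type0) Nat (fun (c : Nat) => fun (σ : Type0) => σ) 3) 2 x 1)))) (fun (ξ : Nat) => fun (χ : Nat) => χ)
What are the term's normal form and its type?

reduced normal form:
  refl Nat 3
inferred type:
  Eq Nat 3 3


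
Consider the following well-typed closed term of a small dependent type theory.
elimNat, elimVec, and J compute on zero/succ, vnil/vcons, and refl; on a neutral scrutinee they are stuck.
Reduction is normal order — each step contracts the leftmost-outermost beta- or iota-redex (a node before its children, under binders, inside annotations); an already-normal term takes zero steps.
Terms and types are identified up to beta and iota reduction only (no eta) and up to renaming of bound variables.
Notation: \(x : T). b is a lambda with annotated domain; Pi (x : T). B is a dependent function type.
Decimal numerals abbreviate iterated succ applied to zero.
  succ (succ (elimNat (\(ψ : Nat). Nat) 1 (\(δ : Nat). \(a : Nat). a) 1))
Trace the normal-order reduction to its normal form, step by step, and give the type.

normal-order reduction sequence:
  succ (succ (elimNat (\(ψ : Nat). Nat) 1 (\(δ : Nat). \(a : Nat). a) 1))
  ~> succ (succ ((\(ψ : Nat). \(δ : Nat). δ) 0 (elimNat (\(a : Nat). Nat) 1 (\(ω : Nat). \(h : Nat). h) 0)))
  ~> succ (succ ((\(ψ : Nat). ψ) (elimNat (\(δ : Nat). Nat) 1 (\(a : Nat). \(ω : Nat). ω) 0)))
  ~> succ (succ (elimNat (\(ψ : Nat). Nat) 1 (\(δ : Nat). \(a : Nat). a) 0))
  ~> 3
inferred type:
  Nat


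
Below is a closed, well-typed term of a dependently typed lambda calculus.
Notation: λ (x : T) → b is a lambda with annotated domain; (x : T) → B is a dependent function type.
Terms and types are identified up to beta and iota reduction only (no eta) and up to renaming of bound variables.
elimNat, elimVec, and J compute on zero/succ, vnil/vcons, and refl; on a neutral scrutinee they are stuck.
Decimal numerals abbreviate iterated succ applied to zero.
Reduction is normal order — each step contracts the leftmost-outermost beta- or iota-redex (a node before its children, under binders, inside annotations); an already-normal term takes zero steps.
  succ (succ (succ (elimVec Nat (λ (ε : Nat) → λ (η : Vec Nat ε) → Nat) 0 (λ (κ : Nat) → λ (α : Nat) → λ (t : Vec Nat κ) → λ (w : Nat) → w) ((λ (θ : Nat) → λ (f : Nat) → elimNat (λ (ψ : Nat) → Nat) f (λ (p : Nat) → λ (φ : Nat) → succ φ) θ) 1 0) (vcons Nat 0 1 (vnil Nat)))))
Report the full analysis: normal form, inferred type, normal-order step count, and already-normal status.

reduced normal form:
  3
inferred type:
  Nat
steps to reach normal form (normal order): 6
already normal: no
first redex: an elimVec iota-redex


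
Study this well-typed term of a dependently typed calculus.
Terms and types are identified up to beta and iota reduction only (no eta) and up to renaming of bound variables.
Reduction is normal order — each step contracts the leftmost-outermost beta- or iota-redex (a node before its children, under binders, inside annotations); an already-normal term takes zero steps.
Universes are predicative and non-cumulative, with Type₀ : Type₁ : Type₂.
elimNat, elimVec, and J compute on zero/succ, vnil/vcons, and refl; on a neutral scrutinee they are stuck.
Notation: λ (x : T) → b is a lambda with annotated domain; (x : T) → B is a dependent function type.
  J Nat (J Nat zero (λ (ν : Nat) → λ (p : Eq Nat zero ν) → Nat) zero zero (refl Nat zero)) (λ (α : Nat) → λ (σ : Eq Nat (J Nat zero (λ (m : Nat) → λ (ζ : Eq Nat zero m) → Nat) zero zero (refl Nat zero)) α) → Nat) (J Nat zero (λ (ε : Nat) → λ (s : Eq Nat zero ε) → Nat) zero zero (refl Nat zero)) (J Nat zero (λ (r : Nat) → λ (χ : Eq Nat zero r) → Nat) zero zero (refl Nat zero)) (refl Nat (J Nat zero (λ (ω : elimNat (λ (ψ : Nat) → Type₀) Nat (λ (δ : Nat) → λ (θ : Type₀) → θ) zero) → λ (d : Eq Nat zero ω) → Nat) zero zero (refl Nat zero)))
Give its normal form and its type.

reduced normal form:
  zero
type:
  Nat


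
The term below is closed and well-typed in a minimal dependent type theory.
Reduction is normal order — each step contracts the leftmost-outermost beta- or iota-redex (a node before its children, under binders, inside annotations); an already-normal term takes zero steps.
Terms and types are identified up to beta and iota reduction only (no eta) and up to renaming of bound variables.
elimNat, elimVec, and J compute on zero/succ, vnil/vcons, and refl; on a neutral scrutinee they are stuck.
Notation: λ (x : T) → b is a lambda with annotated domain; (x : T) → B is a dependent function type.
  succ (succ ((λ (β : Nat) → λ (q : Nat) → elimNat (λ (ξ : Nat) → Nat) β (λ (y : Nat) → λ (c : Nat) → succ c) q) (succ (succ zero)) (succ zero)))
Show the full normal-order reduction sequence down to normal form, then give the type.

normal-order reduction sequence:
  succ (succ ((λ (β : Nat) → λ (q : Nat) → elimNat (λ (ξ : Nat) → Nat) β (λ (y : Nat) → λ (c : Nat) → succ c) q) (succ (succ zero)) (succ zero)))
  ~> succ (succ ((λ (β : Nat) → elimNat (λ (q : Nat) → Nat) (succ (succ zero)) (λ (ξ : Nat) → λ (y : Nat) → succ y) β) (succ zero)))
  ~> succ (succ (elimNat (λ (β : Nat) → Nat) (succ (succ zero)) (λ (q : Nat) → λ (ξ : Nat) → succ ξ) (succ zero)))
  ~> succ (succ ((λ (β : Nat) → λ (q : Nat) → succ q) zero (elimNat (λ (ξ : Nat) → Nat) (succ (succ zero)) (λ (y : Nat) → λ (c : Nat) → succ c) zero)))
  ~> succ (succ ((λ (β : Nat) → succ β) (elimNat (λ (q : Nat) → Nat) (succ (succ zero)) (λ (ξ : Nat) → λ (y : Nat) → succ y) zero)))
  ~> succ (succ (succ (elimNat (λ (β : Nat) → Nat) (succ (succ zero)) (λ (q : Nat) → λ (ξ : Nat) → succ ξ) zero)))
  ~> succ (succ (succ (succ (succ zero))))
inferred type:
  Nat


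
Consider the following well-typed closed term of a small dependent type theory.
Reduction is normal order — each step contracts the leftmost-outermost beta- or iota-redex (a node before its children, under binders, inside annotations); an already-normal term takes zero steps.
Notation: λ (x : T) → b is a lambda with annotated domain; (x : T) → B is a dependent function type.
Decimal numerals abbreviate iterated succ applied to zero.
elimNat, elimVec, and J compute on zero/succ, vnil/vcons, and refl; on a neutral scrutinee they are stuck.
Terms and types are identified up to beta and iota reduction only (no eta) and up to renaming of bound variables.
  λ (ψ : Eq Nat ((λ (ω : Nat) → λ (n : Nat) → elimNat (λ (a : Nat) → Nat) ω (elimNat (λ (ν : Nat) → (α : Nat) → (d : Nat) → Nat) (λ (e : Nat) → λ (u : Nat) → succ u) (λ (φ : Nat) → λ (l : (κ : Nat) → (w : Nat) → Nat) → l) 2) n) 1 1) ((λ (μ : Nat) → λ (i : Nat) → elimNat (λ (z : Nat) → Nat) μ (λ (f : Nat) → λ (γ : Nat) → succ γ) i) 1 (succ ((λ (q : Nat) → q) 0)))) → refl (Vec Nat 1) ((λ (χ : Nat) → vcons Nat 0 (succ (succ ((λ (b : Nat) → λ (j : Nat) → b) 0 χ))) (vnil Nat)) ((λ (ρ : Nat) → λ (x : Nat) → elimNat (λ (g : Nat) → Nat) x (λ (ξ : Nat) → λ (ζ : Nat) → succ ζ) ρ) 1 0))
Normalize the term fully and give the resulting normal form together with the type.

normal form:
  λ (ψ : Eq Nat 2 2) → refl (Vec Nat 1) (vcons Nat 0 2 (vnil Nat))
type:
  (ψ : Eq Nat 2 2) → Eq (Vec Nat 1) (vcons Nat 0 2 (vnil Nat)) (vcons Nat 0 2 (vnil Nat))
observation: 23 normal-order steps separate the term from its normal form.


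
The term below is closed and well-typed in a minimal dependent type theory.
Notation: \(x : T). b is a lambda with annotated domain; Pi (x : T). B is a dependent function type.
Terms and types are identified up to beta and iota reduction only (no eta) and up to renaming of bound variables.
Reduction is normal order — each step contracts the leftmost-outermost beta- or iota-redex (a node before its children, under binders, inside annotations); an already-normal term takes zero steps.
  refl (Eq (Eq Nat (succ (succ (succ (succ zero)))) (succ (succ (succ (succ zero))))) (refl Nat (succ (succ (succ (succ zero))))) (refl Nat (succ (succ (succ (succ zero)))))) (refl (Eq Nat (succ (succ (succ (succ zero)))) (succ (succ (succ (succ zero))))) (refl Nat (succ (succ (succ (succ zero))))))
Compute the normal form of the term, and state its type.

normal form:
  refl (Eq (Eq Nat (succ (succ (succ (succ zero)))) (succ (succ (succ (succ zero))))) (refl Nat (succ (succ (succ (succ zero))))) (refl Nat (succ (succ (succ (succ zero)))))) (refl (Eq Nat (succ (succ (succ (succ zero)))) (succ (succ (succ (succ zero))))) (refl Nat (succ (succ (succ (succ zero))))))
the term's type:
  Eq (Eq (Eq Nat (succ (succ (succ (succ zero)))) (succ (succ (succ (succ zero))))) (refl Nat (succ (succ (succ (succ zero))))) (refl Nat (succ (succ (succ (succ zero)))))) (refl (Eq Nat (succ (succ (succ (succ zero)))) (succ (succ (succ (succ zero))))) (refl Nat (succ (succ (succ (succ zero)))))) (refl (Eq Nat (succ (succ (succ (succ zero)))) (succ (succ (succ (succ zero))))) (refl Nat (succ (succ (succ (succ zero))))))


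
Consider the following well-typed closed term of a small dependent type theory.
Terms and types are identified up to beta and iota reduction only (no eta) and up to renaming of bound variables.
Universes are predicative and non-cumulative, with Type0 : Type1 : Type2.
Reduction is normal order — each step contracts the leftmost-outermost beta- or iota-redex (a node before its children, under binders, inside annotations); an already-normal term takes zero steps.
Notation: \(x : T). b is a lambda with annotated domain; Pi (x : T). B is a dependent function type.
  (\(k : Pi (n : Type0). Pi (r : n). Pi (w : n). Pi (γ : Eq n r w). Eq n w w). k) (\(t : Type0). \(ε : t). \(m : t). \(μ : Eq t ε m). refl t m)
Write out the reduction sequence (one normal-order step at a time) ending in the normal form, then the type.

normal-order reduction:
  (\(k : Pi (n : Type0). Pi (r : n). Pi (w : n). Pi (γ : Eq n r w). Eq n w w). k) (\(t : Type0). \(ε : t). \(m : t). \(μ : Eq t ε m). refl t m)
  ~> \(k : Type0). \(n : k). \(r : k). \(w : Eq k n r). refl k r
type:
  Pi (k : Type0). Pi (n : k). Pi (r : k). Pi (w : Eq k n r). Eq k r r


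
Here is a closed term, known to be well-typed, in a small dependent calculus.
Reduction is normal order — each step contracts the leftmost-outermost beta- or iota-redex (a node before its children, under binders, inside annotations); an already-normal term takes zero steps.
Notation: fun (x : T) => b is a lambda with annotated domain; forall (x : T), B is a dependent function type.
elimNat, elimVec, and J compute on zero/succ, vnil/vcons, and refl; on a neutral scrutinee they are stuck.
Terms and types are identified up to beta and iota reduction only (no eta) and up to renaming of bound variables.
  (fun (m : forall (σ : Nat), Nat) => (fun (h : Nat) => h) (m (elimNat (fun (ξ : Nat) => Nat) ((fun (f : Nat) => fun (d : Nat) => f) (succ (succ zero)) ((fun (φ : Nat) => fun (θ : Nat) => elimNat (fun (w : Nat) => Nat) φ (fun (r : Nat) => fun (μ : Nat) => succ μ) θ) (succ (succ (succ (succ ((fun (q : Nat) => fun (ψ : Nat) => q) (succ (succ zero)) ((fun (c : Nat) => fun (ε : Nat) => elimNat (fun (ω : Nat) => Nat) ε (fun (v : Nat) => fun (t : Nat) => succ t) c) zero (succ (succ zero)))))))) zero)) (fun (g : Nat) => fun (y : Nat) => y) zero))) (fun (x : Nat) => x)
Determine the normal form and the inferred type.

normal form:
  succ (succ zero)
type:
  Nat
observation: the first redex contracted is a beta-redex; the normal form is reached in 6 normal-order steps.


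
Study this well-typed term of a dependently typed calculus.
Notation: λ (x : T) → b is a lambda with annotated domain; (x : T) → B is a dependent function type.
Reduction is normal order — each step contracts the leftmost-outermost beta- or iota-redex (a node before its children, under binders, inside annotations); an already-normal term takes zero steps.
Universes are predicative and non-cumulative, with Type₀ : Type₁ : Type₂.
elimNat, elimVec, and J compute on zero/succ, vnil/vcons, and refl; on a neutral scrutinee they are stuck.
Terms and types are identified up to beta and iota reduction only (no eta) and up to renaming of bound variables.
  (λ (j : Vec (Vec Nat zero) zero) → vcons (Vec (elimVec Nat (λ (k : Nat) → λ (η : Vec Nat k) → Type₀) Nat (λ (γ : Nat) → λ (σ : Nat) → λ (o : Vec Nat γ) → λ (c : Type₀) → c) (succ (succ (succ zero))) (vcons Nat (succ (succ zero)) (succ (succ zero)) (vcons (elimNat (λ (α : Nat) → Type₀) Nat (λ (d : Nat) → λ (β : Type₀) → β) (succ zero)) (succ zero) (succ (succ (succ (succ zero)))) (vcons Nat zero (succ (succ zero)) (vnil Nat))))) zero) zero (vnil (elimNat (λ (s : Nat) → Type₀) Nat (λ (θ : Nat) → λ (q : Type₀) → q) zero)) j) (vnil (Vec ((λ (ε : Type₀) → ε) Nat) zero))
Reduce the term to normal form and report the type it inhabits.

reduced normal form:
  vcons (Vec Nat zero) zero (vnil Nat) (vnil (Vec Nat zero))
type:
  Vec (Vec Nat zero) (succ zero)
observation: the first redex contracted is a beta-redex; the normal form is reached in 19 normal-order steps.


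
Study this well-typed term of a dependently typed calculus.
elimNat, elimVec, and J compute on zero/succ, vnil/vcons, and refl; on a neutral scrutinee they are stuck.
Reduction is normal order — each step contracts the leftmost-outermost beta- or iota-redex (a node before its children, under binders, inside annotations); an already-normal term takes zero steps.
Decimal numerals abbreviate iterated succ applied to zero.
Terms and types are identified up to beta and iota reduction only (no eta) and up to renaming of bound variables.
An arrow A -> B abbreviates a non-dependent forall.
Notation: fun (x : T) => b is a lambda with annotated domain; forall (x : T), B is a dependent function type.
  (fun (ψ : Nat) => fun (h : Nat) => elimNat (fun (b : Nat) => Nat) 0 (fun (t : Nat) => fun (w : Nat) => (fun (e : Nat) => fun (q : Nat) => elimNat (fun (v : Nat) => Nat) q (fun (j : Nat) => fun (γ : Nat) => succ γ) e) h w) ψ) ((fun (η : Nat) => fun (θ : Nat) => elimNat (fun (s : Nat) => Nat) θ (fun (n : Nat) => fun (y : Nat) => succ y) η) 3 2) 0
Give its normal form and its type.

reduced normal form:
  0
inferred type:
  Nat
observation: the first redex contracted is a beta-redex; the normal form is reached in 33 normal-order steps.


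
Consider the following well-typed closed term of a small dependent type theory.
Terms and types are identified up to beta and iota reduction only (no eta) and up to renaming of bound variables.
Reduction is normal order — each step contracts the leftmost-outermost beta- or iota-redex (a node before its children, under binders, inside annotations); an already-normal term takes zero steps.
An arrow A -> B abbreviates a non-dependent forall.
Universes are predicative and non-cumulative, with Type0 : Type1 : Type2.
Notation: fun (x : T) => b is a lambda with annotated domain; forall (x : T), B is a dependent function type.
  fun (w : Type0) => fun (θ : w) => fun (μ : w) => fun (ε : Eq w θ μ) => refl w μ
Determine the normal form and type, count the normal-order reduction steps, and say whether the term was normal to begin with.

reduced normal form:
  fun (w : Type0) => fun (θ : w) => fun (μ : w) => fun (ε : Eq w θ μ) => refl w μ
the term's type:
  forall (w : Type0), forall (θ : w), forall (μ : w), Eq w θ μ -> Eq w μ μ
steps to reach normal form (normal order): 0
already normal: yes


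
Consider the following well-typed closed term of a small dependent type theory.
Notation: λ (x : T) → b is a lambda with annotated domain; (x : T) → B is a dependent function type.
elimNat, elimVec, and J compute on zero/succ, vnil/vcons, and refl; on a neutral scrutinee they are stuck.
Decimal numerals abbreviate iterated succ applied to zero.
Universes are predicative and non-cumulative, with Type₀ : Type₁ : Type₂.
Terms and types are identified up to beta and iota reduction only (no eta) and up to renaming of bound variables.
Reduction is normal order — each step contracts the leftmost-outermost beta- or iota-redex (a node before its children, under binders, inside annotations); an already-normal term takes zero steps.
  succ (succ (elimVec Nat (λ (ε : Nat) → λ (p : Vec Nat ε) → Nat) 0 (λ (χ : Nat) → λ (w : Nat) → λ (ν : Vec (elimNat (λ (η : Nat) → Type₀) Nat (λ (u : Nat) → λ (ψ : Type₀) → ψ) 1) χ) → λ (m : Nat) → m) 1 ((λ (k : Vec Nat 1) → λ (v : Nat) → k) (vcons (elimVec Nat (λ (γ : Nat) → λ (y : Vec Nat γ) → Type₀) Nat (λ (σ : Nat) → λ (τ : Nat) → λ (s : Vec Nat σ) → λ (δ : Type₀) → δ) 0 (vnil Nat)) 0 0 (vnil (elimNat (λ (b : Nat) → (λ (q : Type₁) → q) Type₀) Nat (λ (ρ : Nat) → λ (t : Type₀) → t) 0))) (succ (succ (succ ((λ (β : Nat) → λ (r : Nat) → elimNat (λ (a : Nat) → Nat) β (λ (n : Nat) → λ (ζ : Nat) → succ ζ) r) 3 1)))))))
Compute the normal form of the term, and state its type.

resulting normal form:
  2
the term's type:
  Nat


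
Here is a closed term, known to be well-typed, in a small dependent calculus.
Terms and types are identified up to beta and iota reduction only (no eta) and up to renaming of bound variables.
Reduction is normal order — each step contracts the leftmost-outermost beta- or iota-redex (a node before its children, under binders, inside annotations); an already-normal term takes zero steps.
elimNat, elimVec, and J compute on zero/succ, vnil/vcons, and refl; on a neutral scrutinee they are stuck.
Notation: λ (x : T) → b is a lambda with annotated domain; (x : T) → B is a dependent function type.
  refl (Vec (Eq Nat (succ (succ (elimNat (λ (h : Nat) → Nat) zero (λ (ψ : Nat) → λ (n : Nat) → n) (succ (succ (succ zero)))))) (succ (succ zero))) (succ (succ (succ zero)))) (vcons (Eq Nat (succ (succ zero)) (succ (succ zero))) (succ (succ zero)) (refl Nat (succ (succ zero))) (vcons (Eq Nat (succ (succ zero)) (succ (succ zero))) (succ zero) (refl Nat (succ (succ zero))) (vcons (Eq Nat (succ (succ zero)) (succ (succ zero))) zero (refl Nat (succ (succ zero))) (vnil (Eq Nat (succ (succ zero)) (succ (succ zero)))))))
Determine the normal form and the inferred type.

normal form:
  refl (Vec (Eq Nat (succ (succ zero)) (succ (succ zero))) (succ (succ (succ zero)))) (vcons (Eq Nat (succ (succ zero)) (succ (succ zero))) (succ (succ zero)) (refl Nat (succ (succ zero))) (vcons (Eq Nat (succ (succ zero)) (succ (succ zero))) (succ zero) (refl Nat (succ (succ zero))) (vcons (Eq Nat (succ (succ zero)) (succ (succ zero))) zero (refl Nat (succ (succ zero))) (vnil (Eq Nat (succ (succ zero)) (succ (succ zero)))))))
the term's type:
  Eq (Vec (Eq Nat (succ (succ zero)) (succ (succ zero))) (succ (succ (succ zero)))) (vcons (Eq Nat (succ (succ zero)) (succ (succ zero))) (succ (succ zero)) (refl Nat (succ (succ zero))) (vcons (Eq Nat (succ (succ zero)) (succ (succ zero))) (succ zero) (refl Nat (succ (succ zero))) (vcons (Eq Nat (succ (succ zero)) (succ (succ zero))) zero (refl Nat (succ (succ zero))) (vnil (Eq Nat (succ (succ zero)) (succ (succ zero))))))) (vcons (Eq Nat (succ (succ zero)) (succ (succ zero))) (succ (succ zero)) (refl Nat (succ (succ zero))) (vcons (Eq Nat (succ (succ zero)) (succ (succ zero))) (succ zero) (refl Nat (succ (succ zero))) (vcons (Eq Nat (succ (succ zero)) (succ (succ zero))) zero (refl Nat (succ (succ zero))) (vnil (Eq Nat (succ (succ zero)) (succ (succ zero)))))))
observation: 10 normal-order steps separate the term from its normal form.


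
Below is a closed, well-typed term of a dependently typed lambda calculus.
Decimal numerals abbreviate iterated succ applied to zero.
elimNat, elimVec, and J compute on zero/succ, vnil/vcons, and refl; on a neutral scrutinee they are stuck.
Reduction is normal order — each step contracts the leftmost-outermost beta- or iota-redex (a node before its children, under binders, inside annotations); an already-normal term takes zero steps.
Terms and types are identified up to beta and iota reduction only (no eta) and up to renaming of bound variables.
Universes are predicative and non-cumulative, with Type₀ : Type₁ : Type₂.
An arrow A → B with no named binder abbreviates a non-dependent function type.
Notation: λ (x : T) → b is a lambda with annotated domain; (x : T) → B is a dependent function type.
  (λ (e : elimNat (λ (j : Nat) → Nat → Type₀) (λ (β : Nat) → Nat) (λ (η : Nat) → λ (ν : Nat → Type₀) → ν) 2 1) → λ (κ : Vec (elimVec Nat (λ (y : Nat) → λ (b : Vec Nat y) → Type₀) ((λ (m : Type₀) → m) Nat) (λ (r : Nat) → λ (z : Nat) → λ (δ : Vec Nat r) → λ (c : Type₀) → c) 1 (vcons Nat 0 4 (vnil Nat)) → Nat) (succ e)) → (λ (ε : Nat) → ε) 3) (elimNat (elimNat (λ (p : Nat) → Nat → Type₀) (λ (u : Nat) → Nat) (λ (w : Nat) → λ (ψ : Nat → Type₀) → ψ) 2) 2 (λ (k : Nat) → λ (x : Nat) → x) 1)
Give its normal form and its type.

resulting normal form:
  λ (e : Vec (Nat → Nat) 3) → 3
the term's type:
  Vec (Nat → Nat) 3 → Nat


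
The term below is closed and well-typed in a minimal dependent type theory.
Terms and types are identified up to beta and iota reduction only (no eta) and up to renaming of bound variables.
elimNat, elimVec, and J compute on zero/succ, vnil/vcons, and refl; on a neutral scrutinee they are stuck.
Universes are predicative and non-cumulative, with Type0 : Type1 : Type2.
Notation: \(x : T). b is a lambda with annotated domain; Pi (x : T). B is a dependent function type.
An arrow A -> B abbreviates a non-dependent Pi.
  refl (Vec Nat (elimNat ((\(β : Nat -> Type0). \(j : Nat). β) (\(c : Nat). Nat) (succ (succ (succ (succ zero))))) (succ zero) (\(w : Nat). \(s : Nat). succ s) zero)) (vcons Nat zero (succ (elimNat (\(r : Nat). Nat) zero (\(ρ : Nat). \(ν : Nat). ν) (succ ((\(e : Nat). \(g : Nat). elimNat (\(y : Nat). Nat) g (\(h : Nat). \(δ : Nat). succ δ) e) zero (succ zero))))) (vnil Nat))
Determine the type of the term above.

inferred type:
  Eq (Vec Nat (succ zero)) (vcons Nat zero (succ zero) (vnil Nat)) (vcons Nat zero (succ zero) (vnil Nat))


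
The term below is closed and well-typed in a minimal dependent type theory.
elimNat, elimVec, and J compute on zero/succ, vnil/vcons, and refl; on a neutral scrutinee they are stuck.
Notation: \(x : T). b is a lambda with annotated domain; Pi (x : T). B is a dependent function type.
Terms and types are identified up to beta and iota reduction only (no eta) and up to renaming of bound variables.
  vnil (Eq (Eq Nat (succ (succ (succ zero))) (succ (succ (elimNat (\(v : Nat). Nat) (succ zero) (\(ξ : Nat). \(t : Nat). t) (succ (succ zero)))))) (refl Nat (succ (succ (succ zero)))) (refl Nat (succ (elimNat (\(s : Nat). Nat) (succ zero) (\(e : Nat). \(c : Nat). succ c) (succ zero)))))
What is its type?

type:
  Vec (Eq (Eq Nat (succ (succ (succ zero))) (succ (succ (succ zero)))) (refl Nat (succ (succ (succ zero)))) (refl Nat (succ (succ (succ zero))))) zero


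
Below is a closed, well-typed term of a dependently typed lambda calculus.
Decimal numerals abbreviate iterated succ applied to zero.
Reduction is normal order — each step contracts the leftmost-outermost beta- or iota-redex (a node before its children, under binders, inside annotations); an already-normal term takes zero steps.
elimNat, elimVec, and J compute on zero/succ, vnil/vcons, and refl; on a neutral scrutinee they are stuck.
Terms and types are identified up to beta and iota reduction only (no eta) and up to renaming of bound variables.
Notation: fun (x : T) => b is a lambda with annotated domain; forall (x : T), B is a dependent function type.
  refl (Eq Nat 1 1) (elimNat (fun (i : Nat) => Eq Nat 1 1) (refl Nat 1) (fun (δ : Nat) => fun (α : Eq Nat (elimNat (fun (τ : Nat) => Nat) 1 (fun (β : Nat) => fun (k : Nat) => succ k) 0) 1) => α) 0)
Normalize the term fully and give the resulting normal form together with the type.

resulting normal form:
  refl (Eq Nat 1 1) (refl Nat 1)
inferred type:
  Eq (Eq Nat 1 1) (refl Nat 1) (refl Nat 1)


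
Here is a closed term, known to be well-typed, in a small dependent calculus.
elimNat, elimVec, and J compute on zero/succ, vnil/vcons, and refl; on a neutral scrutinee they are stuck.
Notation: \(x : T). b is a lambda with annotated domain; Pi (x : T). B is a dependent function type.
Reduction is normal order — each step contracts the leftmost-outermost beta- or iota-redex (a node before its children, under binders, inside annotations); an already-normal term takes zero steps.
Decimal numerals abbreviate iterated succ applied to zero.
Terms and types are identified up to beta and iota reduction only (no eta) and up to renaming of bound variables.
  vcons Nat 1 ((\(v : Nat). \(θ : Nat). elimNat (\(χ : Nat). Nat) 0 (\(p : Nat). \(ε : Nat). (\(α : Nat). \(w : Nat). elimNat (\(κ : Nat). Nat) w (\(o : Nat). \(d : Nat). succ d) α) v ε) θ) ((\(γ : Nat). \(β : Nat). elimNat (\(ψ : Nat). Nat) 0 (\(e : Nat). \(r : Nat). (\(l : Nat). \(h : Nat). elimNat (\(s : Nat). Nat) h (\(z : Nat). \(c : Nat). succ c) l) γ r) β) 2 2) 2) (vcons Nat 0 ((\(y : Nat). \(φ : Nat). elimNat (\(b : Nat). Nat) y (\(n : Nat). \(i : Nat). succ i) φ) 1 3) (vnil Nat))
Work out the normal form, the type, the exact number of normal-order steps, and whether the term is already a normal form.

normal form:
  vcons Nat 1 8 (vcons Nat 0 4 (vnil Nat))
inferred type:
  Vec Nat 2
reduction steps (normal order): 105
already normal: no
first contracted redex: a beta-redex


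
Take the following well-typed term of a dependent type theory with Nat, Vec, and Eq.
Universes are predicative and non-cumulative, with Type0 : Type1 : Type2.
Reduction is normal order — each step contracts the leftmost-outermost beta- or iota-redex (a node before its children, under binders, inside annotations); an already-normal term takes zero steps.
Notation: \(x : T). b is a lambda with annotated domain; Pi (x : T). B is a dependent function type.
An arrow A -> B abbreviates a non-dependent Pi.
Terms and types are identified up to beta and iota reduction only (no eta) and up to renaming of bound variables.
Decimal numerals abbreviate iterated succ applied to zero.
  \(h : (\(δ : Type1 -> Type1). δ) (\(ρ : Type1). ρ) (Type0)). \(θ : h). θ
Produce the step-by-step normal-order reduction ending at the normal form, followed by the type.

normal-order reduction:
  \(h : (\(δ : Type1 -> Type1). δ) (\(ρ : Type1). ρ) (Type0)). \(θ : h). θ
  ~> \(h : (\(δ : Type1). δ) (Type0)). \(ρ : h). ρ
  ~> \(h : Type0). \(δ : h). δ
type:
  Pi (h : Type0). h -> h


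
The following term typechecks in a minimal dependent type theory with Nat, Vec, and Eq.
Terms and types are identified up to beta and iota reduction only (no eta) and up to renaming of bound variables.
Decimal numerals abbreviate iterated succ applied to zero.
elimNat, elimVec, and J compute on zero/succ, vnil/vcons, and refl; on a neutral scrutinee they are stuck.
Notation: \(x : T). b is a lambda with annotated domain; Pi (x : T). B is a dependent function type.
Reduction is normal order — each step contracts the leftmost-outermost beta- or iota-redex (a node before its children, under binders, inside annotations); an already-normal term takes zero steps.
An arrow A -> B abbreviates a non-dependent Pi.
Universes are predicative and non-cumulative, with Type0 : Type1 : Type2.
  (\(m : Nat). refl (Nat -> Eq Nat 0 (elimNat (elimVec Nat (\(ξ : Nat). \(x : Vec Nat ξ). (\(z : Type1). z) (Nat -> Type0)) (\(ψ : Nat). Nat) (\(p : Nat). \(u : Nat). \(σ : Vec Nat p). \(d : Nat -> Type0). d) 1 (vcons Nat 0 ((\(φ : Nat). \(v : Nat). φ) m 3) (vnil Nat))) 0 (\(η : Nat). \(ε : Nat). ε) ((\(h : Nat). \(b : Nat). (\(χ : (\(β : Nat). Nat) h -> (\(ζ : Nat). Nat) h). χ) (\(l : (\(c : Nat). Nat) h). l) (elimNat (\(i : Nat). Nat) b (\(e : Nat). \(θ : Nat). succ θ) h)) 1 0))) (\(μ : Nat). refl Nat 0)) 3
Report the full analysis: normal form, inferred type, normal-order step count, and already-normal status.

normal form:
  refl (Nat -> Eq Nat 0 0) (\(m : Nat). refl Nat 0)
inferred type:
  Eq (Nat -> Eq Nat 0 0) (\(m : Nat). refl Nat 0) (\(ξ : Nat). refl Nat 0)
steps to reach normal form (normal order): 19
already normal: no
first contracted redex: a beta-redex


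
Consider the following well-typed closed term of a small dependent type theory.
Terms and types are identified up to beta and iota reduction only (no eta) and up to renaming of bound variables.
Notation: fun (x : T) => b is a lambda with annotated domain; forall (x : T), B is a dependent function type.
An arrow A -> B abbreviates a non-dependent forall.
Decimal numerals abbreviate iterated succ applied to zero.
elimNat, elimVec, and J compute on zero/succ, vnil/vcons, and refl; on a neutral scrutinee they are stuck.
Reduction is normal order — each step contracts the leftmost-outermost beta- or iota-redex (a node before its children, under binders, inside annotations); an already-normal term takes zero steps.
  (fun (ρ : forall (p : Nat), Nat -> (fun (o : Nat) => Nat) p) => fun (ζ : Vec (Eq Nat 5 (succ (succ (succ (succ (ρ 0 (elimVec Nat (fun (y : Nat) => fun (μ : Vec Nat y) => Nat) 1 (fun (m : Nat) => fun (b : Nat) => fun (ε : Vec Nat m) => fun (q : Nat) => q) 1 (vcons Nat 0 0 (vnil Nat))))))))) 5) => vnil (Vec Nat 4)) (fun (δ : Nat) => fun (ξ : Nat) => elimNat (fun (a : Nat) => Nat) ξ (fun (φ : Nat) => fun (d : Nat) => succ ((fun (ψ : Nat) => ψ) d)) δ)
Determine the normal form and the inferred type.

resulting normal form:
  fun (ρ : Vec (Eq Nat 5 5) 5) => vnil (Vec Nat 4)
the term's type:
  Vec (Eq Nat 5 5) 5 -> Vec (Vec Nat 4) 0


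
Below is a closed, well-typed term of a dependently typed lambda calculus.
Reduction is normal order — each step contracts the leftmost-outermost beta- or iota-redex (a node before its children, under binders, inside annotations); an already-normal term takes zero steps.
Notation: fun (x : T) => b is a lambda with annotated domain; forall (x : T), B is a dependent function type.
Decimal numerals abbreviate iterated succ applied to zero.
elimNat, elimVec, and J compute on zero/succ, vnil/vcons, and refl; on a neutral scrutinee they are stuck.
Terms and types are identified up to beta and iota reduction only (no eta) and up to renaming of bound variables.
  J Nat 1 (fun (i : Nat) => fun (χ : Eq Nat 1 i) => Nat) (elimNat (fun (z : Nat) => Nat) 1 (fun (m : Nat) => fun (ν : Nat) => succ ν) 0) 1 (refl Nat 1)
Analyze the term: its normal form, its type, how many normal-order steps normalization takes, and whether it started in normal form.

normal form:
  1
inferred type:
  Nat
normal-order step count: 2
already normal: no
first contracted redex: a J iota-redex


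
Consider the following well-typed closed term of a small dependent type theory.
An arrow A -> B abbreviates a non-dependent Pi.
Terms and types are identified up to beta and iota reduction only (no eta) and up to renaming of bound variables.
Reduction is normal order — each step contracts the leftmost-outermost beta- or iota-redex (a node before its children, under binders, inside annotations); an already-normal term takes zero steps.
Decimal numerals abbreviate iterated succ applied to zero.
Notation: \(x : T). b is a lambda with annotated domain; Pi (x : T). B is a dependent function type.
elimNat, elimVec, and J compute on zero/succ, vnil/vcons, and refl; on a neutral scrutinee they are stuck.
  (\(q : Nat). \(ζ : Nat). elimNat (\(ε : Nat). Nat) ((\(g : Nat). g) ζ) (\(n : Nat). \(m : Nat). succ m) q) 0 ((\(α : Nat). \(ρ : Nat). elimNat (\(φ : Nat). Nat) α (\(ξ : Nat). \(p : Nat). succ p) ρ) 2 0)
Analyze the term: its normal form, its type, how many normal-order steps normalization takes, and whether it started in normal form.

reduced normal form:
  2
type:
  Nat
normal-order step count: 7
started in normal form: no
first redex: a beta-redex


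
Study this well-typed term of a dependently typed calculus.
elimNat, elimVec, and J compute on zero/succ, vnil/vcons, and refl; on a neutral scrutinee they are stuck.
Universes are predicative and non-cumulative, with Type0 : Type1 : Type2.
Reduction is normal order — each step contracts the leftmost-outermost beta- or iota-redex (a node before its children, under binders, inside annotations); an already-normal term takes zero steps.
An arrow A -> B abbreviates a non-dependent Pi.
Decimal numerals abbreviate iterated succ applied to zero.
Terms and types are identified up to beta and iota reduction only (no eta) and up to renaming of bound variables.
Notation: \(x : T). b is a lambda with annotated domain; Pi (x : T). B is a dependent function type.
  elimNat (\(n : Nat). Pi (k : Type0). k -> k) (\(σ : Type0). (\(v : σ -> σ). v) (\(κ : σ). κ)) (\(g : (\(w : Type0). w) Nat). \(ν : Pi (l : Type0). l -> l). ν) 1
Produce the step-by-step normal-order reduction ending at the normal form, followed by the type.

normal-order reduction:
  elimNat (\(n : Nat). Pi (k : Type0). k -> k) (\(σ : Type0). (\(v : σ -> σ). v) (\(κ : σ). κ)) (\(g : (\(w : Type0). w) Nat). \(ν : Pi (l : Type0). l -> l). ν) 1
  ~> (\(n : (\(k : Type0). k) Nat). \(σ : Pi (v : Type0). v -> v). σ) 0 (elimNat (\(κ : Nat). Pi (g : Type0). g -> g) (\(w : Type0). (\(ν : w -> w). ν) (\(l : w). l)) (\(u : (\(δ : Type0). δ) Nat). \(p : Pi (s : Type0). s -> s). p) 0)
  ~> (\(n : Pi (k : Type0). k -> k). n) (elimNat (\(σ : Nat). Pi (v : Type0). v -> v) (\(κ : Type0). (\(g : κ -> κ). g) (\(w : κ). w)) (\(ν : (\(l : Type0). l) Nat). \(u : Pi (δ : Type0). δ -> δ). u) 0)
  ~> elimNat (\(n : Nat). Pi (k : Type0). k -> k) (\(σ : Type0). (\(v : σ -> σ). v) (\(κ : σ). κ)) (\(g : (\(w : Type0). w) Nat). \(ν : Pi (l : Type0). l -> l). ν) 0
  ~> \(n : Type0). (\(k : n -> n). k) (\(σ : n). σ)
  ~> \(n : Type0). \(k : n). k
inferred type:
  Pi (n : Type0). n -> n


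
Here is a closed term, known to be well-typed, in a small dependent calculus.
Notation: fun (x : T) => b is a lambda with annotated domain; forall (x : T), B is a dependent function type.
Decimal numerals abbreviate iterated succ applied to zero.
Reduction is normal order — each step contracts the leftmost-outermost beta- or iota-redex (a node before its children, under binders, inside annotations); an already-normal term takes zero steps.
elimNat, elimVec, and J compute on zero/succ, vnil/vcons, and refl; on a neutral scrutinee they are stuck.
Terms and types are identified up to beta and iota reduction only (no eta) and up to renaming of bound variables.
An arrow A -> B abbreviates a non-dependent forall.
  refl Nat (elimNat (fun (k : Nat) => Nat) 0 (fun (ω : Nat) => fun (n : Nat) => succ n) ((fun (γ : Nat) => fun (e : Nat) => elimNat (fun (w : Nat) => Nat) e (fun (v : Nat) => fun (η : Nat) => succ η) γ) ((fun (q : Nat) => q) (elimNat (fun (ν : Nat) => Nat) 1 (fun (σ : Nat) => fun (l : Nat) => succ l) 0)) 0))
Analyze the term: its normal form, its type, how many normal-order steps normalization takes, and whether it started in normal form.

normal form:
  refl Nat 1
type:
  Eq Nat 1 1
steps to reach normal form (normal order): 12
term was already normal: no
first contracted redex: a beta-redex
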